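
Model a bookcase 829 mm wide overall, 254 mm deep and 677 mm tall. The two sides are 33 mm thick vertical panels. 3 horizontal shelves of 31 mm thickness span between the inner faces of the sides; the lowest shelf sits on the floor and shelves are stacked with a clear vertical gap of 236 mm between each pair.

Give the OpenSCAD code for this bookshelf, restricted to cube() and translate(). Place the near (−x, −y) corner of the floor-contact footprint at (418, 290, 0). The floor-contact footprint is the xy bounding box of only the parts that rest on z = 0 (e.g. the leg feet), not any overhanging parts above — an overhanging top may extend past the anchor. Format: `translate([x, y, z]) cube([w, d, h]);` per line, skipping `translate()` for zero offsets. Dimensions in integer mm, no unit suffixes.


translate([418, 290, 0]) cube([33, 254, 677]);
translate([1214, 290, 0]) cube([33, 254, 677]);
translate([451, 290, 0]) cube([763, 254, 31]);
translate([451, 290, 267]) cube([763, 254, 31]);
translate([451, 290, 534]) cube([763, 254, 31]);


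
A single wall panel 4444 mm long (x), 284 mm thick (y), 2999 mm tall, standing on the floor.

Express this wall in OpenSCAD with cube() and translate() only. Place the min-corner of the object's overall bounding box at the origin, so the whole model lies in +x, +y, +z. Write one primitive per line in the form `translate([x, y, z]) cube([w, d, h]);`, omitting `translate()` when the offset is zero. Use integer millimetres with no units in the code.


cube([4444, 284, 2999]);


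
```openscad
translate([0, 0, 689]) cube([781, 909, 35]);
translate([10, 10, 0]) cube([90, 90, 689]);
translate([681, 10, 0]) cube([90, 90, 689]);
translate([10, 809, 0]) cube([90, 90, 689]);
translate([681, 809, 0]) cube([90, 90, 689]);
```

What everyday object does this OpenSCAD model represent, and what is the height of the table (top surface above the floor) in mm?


A table. The table height is 724 mm.

A 781×909×35 slab sits at z = 689 on four 90 mm square posts — a table. The top surface is at 689 + 35 = 724 mm.


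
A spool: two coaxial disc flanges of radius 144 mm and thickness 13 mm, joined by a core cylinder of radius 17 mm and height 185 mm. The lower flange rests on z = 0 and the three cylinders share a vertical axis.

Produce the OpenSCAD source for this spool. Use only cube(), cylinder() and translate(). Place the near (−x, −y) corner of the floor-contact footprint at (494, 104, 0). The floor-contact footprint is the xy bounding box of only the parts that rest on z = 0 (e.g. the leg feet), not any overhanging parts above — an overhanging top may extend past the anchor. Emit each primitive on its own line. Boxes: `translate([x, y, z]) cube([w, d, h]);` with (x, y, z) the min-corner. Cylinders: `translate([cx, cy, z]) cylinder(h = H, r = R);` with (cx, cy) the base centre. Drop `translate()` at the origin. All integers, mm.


translate([638, 248, 0]) cylinder(h = 13, r = 144);
translate([638, 248, 13]) cylinder(h = 185, r = 17);
translate([638, 248, 198]) cylinder(h = 13, r = 144);


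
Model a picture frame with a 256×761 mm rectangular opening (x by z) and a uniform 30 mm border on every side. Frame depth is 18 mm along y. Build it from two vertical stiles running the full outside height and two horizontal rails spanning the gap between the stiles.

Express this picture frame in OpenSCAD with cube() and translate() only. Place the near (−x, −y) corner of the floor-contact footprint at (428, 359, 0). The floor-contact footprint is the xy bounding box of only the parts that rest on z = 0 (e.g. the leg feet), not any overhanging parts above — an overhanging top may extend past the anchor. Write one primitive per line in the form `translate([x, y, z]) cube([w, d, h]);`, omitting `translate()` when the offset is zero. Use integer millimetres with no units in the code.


translate([428, 359, 0]) cube([30, 18, 821]);
translate([714, 359, 0]) cube([30, 18, 821]);
translate([458, 359, 0]) cube([256, 18, 30]);
translate([458, 359, 791]) cube([256, 18, 30]);


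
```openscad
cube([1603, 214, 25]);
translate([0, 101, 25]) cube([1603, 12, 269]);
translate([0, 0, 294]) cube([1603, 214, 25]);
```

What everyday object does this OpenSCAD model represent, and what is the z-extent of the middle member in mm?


An I-beam. The web height is 269 mm.

Two wide flanges with a thin centred web — an I-beam. Overall 319 mm minus two 25 mm flanges gives a web of 319 − 2·25 = 269 mm.


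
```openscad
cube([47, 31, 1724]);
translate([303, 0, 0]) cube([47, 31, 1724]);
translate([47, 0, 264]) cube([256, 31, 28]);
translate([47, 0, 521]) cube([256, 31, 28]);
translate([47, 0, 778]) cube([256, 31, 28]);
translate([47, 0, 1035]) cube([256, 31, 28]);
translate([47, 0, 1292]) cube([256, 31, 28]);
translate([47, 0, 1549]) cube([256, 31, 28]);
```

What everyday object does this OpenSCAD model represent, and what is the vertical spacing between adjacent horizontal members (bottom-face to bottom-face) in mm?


A ladder. The rung spacing is 257 mm.

Two tall 47×31 posts with 6 short bars between them — a ladder. Adjacent rungs sit at z = 264 and z = 521, so the spacing is 521 − 264 = 257 mm.


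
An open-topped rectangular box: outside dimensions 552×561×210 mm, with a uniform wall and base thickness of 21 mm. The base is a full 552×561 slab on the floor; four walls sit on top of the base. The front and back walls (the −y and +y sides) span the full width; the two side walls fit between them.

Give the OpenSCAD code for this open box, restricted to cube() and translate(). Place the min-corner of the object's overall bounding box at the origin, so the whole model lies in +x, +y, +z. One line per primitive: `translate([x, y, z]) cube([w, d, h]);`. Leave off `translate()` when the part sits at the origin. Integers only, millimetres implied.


cube([552, 561, 21]);
translate([0, 0, 21]) cube([552, 21, 189]);
translate([0, 540, 21]) cube([552, 21, 189]);
translate([0, 21, 21]) cube([21, 519, 189]);
translate([531, 21, 21]) cube([21, 519, 189]);


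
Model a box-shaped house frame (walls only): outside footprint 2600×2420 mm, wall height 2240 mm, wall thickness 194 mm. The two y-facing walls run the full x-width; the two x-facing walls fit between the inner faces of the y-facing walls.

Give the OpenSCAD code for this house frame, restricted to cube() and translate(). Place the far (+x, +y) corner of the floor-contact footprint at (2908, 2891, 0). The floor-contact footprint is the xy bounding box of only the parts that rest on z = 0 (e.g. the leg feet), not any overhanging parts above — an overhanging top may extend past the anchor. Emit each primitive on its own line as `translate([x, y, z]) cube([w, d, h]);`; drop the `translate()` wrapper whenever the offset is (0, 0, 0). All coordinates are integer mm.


translate([308, 471, 0]) cube([2600, 194, 2240]);
translate([308, 2697, 0]) cube([2600, 194, 2240]);
translate([308, 665, 0]) cube([194, 2032, 2240]);
translate([2714, 665, 0]) cube([194, 2032, 2240]);


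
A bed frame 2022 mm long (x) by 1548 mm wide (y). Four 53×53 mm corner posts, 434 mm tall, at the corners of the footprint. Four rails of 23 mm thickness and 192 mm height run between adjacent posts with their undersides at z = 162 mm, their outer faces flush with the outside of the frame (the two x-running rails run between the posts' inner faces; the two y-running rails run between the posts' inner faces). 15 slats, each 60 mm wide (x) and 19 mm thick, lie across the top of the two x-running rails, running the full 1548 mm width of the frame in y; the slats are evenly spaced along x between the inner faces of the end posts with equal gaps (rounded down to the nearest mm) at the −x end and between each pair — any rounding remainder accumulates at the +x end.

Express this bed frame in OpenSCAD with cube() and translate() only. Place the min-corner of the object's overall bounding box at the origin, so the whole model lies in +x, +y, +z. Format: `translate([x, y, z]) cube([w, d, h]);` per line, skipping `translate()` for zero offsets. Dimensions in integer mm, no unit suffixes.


cube([53, 53, 434]);
translate([0, 1495, 0]) cube([53, 53, 434]);
translate([1969, 0, 0]) cube([53, 53, 434]);
translate([1969, 1495, 0]) cube([53, 53, 434]);
translate([53, 0, 162]) cube([1916, 23, 192]);
translate([53, 1525, 162]) cube([1916, 23, 192]);
translate([0, 53, 162]) cube([23, 1442, 192]);
translate([1999, 53, 162]) cube([23, 1442, 192]);
translate([116, 0, 354]) cube([60, 1548, 19]);
translate([239, 0, 354]) cube([60, 1548, 19]);
translate([362, 0, 354]) cube([60, 1548, 19]);
translate([485, 0, 354]) cube([60, 1548, 19]);
translate([608, 0, 354]) cube([60, 1548, 19]);
translate([731, 0, 354]) cube([60, 1548, 19]);
translate([854, 0, 354]) cube([60, 1548, 19]);
translate([977, 0, 354]) cube([60, 1548, 19]);
translate([1100, 0, 354]) cube([60, 1548, 19]);
translate([1223, 0, 354]) cube([60, 1548, 19]);
translate([1346, 0, 354]) cube([60, 1548, 19]);
translate([1469, 0, 354]) cube([60, 1548, 19]);
translate([1592, 0, 354]) cube([60, 1548, 19]);
translate([1715, 0, 354]) cube([60, 1548, 19]);
translate([1838, 0, 354]) cube([60, 1548, 19]);


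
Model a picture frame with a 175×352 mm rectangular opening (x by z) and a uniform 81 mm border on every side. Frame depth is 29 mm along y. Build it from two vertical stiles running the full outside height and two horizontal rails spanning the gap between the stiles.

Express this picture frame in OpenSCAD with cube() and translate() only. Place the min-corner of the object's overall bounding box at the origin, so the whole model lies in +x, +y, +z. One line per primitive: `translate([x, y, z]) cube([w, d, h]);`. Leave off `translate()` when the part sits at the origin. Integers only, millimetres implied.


cube([81, 29, 514]);
translate([256, 0, 0]) cube([81, 29, 514]);
translate([81, 0, 0]) cube([175, 29, 81]);
translate([81, 0, 433]) cube([175, 29, 81]);


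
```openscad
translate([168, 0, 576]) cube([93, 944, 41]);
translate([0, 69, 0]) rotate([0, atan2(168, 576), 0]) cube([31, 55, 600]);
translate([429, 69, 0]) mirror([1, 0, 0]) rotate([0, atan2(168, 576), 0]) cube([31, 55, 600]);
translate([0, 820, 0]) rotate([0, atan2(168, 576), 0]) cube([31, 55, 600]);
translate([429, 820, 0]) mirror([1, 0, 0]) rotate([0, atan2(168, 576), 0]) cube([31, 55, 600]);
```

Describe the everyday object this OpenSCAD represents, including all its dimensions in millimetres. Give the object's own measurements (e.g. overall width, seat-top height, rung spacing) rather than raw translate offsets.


A sawhorse. A 93×944×41 mm beam (x, y, z) sits on two A-frame leg pairs. Each pair is two raked legs of 31×55 mm section (55 mm along y) splaying symmetrically in x. Each leg rises 576 mm vertically over 168 mm of horizontal reach and is 600 mm long along its own axis. Every leg's outer bottom edge rests on the floor and its outer top edge meets a bottom edge of the beam — the left legs (tilting toward +x) meet the beam's −x bottom edge, the right legs (their mirror images, tilting toward −x) meet its +x bottom edge — so the leg tops tuck under the beam, the beam's underside is 576 mm above the floor, and the feet are 429 mm apart outside-to-outside with the beam centred between them. The two leg pairs are set in 69 mm from either end of the beam.


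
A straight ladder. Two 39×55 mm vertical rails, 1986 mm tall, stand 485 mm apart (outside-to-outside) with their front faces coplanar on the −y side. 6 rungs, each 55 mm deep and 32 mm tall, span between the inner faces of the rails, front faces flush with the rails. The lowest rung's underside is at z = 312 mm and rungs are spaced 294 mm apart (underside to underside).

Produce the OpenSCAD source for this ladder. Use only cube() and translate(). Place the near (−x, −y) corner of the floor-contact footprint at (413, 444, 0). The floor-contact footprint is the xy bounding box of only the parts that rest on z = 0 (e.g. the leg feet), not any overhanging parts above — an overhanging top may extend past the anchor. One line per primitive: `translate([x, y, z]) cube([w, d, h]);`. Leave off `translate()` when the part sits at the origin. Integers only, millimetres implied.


translate([413, 444, 0]) cube([39, 55, 1986]);
translate([859, 444, 0]) cube([39, 55, 1986]);
translate([452, 444, 312]) cube([407, 55, 32]);
translate([452, 444, 606]) cube([407, 55, 32]);
translate([452, 444, 900]) cube([407, 55, 32]);
translate([452, 444, 1194]) cube([407, 55, 32]);
translate([452, 444, 1488]) cube([407, 55, 32]);
translate([452, 444, 1782]) cube([407, 55, 32]);


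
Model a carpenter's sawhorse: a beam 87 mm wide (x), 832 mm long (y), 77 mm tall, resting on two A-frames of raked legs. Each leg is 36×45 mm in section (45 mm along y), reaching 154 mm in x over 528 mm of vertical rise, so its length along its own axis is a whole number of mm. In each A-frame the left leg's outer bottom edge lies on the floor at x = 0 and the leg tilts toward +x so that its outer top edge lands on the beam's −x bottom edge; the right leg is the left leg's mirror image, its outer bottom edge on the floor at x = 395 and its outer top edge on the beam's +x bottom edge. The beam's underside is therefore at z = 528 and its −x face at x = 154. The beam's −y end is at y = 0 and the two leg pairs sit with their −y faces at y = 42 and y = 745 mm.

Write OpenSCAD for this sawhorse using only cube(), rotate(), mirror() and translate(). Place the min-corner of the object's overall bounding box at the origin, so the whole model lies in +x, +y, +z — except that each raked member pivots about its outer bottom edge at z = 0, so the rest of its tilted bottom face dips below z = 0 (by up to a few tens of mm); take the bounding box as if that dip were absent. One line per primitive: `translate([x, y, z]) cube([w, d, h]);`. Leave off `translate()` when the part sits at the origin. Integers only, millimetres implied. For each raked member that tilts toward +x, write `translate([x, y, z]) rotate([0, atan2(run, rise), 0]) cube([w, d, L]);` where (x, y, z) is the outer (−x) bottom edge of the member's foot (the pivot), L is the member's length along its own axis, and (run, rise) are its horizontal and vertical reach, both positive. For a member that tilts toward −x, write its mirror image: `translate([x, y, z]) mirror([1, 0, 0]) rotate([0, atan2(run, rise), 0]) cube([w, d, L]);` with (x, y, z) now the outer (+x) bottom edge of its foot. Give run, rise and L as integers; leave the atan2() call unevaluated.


// leg length = √(154² + 528²) = 550
// right-leg outer foot x = 2·154 + 87 = 395
// beam min-corner = (154, 0, 528)
translate([154, 0, 528]) cube([87, 832, 77]);
translate([0, 42, 0]) rotate([0, atan2(154, 528), 0]) cube([36, 45, 550]);
translate([395, 42, 0]) mirror([1, 0, 0]) rotate([0, atan2(154, 528), 0]) cube([36, 45, 550]);
translate([0, 745, 0]) rotate([0, atan2(154, 528), 0]) cube([36, 45, 550]);
translate([395, 745, 0]) mirror([1, 0, 0]) rotate([0, atan2(154, 528), 0]) cube([36, 45, 550]);


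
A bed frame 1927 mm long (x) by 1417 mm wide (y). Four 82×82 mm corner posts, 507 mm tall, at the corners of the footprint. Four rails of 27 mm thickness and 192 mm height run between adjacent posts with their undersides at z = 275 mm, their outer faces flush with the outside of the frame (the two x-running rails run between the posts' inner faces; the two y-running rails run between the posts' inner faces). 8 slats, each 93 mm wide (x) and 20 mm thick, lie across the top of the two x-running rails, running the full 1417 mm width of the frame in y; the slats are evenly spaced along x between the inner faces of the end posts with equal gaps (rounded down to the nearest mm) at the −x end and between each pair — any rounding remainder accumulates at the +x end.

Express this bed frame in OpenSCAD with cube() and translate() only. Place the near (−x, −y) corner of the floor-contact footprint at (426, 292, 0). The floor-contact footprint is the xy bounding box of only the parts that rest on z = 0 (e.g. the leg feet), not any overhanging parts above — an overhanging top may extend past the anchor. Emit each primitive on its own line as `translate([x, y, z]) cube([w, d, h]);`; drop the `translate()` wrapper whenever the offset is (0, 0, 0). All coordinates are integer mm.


// slat z = rail_z + rail_h = 275 + 192 = 467
// slat gap = ⌊(1763 − 8·93) / 9⌋ = 113
translate([426, 292, 0]) cube([82, 82, 507]);
translate([426, 1627, 0]) cube([82, 82, 507]);
translate([2271, 292, 0]) cube([82, 82, 507]);
translate([2271, 1627, 0]) cube([82, 82, 507]);
translate([508, 292, 275]) cube([1763, 27, 192]);
translate([508, 1682, 275]) cube([1763, 27, 192]);
translate([426, 374, 275]) cube([27, 1253, 192]);
translate([2326, 374, 275]) cube([27, 1253, 192]);
translate([621, 292, 467]) cube([93, 1417, 20]);
translate([827, 292, 467]) cube([93, 1417, 20]);
translate([1033, 292, 467]) cube([93, 1417, 20]);
translate([1239, 292, 467]) cube([93, 1417, 20]);
translate([1445, 292, 467]) cube([93, 1417, 20]);
translate([1651, 292, 467]) cube([93, 1417, 20]);
translate([1857, 292, 467]) cube([93, 1417, 20]);
translate([2063, 292, 467]) cube([93, 1417, 20]);


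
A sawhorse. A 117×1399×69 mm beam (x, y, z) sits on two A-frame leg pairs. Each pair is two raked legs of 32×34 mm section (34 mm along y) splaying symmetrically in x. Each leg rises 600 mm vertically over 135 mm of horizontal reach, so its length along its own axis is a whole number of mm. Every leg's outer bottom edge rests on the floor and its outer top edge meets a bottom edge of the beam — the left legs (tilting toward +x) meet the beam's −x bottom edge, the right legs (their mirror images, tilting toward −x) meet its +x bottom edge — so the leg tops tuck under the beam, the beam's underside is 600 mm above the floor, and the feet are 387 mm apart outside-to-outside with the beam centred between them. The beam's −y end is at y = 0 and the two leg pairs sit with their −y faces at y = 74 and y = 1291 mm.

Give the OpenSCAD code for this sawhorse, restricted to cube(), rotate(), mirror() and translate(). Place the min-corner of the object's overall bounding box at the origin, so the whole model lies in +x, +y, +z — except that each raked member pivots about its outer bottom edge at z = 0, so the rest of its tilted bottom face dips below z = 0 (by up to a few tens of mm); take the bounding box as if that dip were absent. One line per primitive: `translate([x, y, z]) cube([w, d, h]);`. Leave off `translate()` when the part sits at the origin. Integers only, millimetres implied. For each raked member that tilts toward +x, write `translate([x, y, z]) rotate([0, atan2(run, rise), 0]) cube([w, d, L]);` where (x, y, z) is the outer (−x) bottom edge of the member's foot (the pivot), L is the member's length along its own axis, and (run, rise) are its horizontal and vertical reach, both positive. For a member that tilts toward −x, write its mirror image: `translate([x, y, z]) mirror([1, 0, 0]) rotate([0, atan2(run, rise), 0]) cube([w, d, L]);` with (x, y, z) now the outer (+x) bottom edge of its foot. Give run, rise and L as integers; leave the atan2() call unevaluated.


// leg length = √(135² + 600²) = 615
// right-leg outer foot x = 2·135 + 117 = 387
// beam min-corner = (135, 0, 600)
translate([135, 0, 600]) cube([117, 1399, 69]);
translate([0, 74, 0]) rotate([0, atan2(135, 600), 0]) cube([32, 34, 615]);
translate([387, 74, 0]) mirror([1, 0, 0]) rotate([0, atan2(135, 600), 0]) cube([32, 34, 615]);
translate([0, 1291, 0]) rotate([0, atan2(135, 600), 0]) cube([32, 34, 615]);
translate([387, 1291, 0]) mirror([1, 0, 0]) rotate([0, atan2(135, 600), 0]) cube([32, 34, 615]);


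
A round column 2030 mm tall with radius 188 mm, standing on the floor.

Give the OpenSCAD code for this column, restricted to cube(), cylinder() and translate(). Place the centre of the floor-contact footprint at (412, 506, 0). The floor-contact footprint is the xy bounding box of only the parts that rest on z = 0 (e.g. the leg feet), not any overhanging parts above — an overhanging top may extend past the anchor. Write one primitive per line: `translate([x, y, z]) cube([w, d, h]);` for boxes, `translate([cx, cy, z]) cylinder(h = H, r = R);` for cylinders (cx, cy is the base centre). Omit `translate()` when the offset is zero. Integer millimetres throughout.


translate([412, 506, 0]) cylinder(h = 2030, r = 188);


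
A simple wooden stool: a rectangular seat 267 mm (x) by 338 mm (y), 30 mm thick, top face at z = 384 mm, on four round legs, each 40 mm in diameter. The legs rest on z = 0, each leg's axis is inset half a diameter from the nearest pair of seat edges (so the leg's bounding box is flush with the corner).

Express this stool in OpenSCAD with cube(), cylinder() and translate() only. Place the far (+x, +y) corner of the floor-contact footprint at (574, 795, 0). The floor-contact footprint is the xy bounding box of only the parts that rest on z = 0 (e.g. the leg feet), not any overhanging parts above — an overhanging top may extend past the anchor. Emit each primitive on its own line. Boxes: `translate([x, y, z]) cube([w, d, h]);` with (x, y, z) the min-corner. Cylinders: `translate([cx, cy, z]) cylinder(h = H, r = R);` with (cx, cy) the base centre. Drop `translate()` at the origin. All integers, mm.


translate([307, 457, 354]) cube([267, 338, 30]);
translate([327, 477, 0]) cylinder(h = 354, r = 20);
translate([554, 477, 0]) cylinder(h = 354, r = 20);
translate([327, 775, 0]) cylinder(h = 354, r = 20);
translate([554, 775, 0]) cylinder(h = 354, r = 20);


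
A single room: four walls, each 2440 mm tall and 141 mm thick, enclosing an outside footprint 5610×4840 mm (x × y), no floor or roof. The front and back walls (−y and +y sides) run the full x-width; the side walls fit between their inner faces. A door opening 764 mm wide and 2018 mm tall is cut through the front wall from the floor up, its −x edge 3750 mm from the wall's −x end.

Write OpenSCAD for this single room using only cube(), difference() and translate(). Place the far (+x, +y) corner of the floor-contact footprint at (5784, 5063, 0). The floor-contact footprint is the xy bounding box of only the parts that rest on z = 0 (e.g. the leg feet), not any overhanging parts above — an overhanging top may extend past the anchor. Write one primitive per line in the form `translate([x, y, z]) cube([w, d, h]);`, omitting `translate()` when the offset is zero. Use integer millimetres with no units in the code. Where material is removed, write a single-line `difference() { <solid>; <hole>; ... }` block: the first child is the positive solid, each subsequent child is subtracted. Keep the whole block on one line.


difference() { translate([174, 223, 0]) cube([5610, 141, 2440]); translate([3924, 223, 0]) cube([764, 141, 2018]); }
translate([174, 4922, 0]) cube([5610, 141, 2440]);
translate([174, 364, 0]) cube([141, 4558, 2440]);
translate([5643, 364, 0]) cube([141, 4558, 2440]);


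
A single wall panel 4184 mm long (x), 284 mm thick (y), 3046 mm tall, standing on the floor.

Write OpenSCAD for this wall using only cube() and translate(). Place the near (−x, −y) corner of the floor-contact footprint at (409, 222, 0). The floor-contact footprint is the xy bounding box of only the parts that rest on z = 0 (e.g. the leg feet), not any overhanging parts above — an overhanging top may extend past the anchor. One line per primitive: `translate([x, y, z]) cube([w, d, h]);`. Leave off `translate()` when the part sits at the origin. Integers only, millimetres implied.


translate([409, 222, 0]) cube([4184, 284, 3046]);


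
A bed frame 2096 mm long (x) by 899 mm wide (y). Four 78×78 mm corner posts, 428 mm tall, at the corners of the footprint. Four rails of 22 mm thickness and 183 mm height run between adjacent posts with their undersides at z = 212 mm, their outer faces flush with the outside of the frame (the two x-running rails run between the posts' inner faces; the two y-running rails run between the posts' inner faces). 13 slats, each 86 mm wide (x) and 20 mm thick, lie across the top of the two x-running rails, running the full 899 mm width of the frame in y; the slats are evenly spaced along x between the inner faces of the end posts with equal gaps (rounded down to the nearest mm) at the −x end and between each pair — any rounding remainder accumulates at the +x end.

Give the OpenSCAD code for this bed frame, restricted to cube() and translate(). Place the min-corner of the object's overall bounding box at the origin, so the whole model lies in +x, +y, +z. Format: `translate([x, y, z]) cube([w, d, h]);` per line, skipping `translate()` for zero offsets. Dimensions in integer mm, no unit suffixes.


cube([78, 78, 428]);
translate([0, 821, 0]) cube([78, 78, 428]);
translate([2018, 0, 0]) cube([78, 78, 428]);
translate([2018, 821, 0]) cube([78, 78, 428]);
translate([78, 0, 212]) cube([1940, 22, 183]);
translate([78, 877, 212]) cube([1940, 22, 183]);
translate([0, 78, 212]) cube([22, 743, 183]);
translate([2074, 78, 212]) cube([22, 743, 183]);
translate([136, 0, 395]) cube([86, 899, 20]);
translate([280, 0, 395]) cube([86, 899, 20]);
translate([424, 0, 395]) cube([86, 899, 20]);
translate([568, 0, 395]) cube([86, 899, 20]);
translate([712, 0, 395]) cube([86, 899, 20]);
translate([856, 0, 395]) cube([86, 899, 20]);
translate([1000, 0, 395]) cube([86, 899, 20]);
translate([1144, 0, 395]) cube([86, 899, 20]);
translate([1288, 0, 395]) cube([86, 899, 20]);
translate([1432, 0, 395]) cube([86, 899, 20]);
translate([1576, 0, 395]) cube([86, 899, 20]);
translate([1720, 0, 395]) cube([86, 899, 20]);
translate([1864, 0, 395]) cube([86, 899, 20]);


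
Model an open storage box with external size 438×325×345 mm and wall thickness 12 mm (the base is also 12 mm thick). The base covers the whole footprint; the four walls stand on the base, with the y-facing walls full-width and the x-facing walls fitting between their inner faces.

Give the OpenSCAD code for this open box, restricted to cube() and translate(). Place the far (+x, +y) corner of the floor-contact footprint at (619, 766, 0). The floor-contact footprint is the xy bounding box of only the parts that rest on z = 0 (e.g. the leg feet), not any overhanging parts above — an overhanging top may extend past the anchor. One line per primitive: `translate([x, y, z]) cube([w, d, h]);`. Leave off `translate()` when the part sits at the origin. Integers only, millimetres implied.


translate([181, 441, 0]) cube([438, 325, 12]);
translate([181, 441, 12]) cube([438, 12, 333]);
translate([181, 754, 12]) cube([438, 12, 333]);
translate([181, 453, 12]) cube([12, 301, 333]);
translate([607, 453, 12]) cube([12, 301, 333]);


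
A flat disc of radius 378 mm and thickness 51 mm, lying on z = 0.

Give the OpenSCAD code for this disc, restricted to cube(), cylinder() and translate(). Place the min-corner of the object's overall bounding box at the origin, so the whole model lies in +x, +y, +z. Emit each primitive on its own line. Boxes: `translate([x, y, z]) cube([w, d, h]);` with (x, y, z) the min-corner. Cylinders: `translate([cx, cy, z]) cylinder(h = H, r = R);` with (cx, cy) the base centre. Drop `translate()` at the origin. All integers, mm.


translate([378, 378, 0]) cylinder(h = 51, r = 378);


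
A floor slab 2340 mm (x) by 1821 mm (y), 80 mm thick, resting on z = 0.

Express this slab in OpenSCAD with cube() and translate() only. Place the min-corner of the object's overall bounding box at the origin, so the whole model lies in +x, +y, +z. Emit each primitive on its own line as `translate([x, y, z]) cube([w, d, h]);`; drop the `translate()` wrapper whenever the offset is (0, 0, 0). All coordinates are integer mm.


cube([2340, 1821, 80]);


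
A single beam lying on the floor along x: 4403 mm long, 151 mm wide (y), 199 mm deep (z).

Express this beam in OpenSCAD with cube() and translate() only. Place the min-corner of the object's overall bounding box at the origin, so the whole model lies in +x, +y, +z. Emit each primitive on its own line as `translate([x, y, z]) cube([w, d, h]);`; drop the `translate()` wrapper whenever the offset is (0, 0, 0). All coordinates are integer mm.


cube([4403, 151, 199]);


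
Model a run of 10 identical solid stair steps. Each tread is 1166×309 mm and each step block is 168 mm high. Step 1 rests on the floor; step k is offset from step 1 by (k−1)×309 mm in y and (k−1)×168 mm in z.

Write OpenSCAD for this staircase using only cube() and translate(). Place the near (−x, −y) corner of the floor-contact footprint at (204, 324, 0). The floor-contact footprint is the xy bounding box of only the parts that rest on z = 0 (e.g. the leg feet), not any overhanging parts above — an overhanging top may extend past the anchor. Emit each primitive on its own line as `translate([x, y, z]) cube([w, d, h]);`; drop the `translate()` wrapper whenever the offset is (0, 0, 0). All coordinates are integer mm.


translate([204, 324, 0]) cube([1166, 309, 168]);
translate([204, 633, 168]) cube([1166, 309, 168]);
translate([204, 942, 336]) cube([1166, 309, 168]);
translate([204, 1251, 504]) cube([1166, 309, 168]);
translate([204, 1560, 672]) cube([1166, 309, 168]);
translate([204, 1869, 840]) cube([1166, 309, 168]);
translate([204, 2178, 1008]) cube([1166, 309, 168]);
translate([204, 2487, 1176]) cube([1166, 309, 168]);
translate([204, 2796, 1344]) cube([1166, 309, 168]);
translate([204, 3105, 1512]) cube([1166, 309, 168]);


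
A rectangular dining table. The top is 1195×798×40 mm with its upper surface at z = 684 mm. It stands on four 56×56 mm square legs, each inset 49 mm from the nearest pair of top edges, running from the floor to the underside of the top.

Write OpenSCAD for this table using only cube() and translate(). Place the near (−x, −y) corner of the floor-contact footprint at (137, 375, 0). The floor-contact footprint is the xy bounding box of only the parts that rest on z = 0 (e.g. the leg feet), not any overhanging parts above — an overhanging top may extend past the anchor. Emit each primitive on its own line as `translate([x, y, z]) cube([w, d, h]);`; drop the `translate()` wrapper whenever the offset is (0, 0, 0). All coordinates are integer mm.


translate([88, 326, 644]) cube([1195, 798, 40]);
translate([137, 375, 0]) cube([56, 56, 644]);
translate([1178, 375, 0]) cube([56, 56, 644]);
translate([137, 1019, 0]) cube([56, 56, 644]);
translate([1178, 1019, 0]) cube([56, 56, 644]);


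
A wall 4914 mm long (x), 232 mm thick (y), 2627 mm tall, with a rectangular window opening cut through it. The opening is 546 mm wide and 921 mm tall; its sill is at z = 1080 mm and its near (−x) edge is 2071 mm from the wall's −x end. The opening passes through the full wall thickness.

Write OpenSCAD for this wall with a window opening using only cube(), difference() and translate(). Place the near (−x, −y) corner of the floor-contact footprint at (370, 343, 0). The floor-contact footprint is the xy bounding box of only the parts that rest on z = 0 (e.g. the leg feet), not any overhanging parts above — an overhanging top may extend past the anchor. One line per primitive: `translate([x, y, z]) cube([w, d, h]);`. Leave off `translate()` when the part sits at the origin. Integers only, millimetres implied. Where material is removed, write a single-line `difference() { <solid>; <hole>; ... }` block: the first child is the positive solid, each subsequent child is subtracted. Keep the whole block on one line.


difference() { translate([370, 343, 0]) cube([4914, 232, 2627]); translate([2441, 343, 1080]) cube([546, 232, 921]); }


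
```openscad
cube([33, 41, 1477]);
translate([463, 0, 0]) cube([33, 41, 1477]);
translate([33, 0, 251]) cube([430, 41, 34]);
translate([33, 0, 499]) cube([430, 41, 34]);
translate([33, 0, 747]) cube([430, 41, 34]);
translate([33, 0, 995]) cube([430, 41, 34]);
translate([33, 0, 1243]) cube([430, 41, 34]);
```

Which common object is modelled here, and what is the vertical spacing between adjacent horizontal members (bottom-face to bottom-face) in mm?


A ladder. The rung spacing is 248 mm.

Two tall 33×41 posts with 5 short bars between them — a ladder. Adjacent rungs sit at z = 251 and z = 499, so the spacing is 499 − 251 = 248 mm.


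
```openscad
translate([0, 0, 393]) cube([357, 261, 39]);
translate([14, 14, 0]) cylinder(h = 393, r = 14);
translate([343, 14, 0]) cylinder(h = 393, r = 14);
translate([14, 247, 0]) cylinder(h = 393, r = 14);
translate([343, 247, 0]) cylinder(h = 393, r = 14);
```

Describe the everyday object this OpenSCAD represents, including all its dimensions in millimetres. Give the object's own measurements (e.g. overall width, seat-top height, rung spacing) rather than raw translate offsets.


A four-legged stool. The seat is a 357×261×39 mm slab whose top surface is at z = 432 mm; four round legs, each 28 mm in diameter, run from the floor (z = 0) to the underside of the seat, each leg's axis is inset half a diameter from the nearest pair of seat edges (so the leg's bounding box is flush with the corner).


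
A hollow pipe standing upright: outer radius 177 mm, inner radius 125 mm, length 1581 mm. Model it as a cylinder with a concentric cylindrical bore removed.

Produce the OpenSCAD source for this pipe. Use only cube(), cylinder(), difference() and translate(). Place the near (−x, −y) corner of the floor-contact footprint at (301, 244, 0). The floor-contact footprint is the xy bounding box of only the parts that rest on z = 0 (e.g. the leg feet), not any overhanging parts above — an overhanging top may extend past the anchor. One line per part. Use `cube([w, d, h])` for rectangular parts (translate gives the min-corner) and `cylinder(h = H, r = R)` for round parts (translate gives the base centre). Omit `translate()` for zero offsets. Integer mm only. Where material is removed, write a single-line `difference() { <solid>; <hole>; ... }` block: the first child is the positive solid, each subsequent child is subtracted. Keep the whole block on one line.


difference() { translate([478, 421, 0]) cylinder(h = 1581, r = 177); translate([478, 421, 0]) cylinder(h = 1581, r = 125); }


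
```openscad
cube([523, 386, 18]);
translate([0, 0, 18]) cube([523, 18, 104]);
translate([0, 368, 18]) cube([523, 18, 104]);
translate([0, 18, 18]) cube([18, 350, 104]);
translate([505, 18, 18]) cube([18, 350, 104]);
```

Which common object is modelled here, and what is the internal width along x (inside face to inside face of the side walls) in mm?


An open box. The internal width is 487 mm.

A 523×386 base slab with four walls standing on it — an open box. The base is 523 mm wide and the walls are 18 mm thick, so the internal width is 523 − 2 × 18 = 487 mm.


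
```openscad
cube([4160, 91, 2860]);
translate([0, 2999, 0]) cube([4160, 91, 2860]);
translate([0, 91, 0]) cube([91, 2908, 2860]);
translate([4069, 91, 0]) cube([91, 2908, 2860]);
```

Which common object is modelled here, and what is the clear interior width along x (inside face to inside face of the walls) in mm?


A house (or room) frame. The interior width is 3978 mm.

Four 2860 mm walls enclosing a rectangle with no floor or roof — a room or house frame. Outside width is 4160 mm and wall thickness is 91 mm, so the interior width is 4160 − 2 × 91 = 3978 mm.


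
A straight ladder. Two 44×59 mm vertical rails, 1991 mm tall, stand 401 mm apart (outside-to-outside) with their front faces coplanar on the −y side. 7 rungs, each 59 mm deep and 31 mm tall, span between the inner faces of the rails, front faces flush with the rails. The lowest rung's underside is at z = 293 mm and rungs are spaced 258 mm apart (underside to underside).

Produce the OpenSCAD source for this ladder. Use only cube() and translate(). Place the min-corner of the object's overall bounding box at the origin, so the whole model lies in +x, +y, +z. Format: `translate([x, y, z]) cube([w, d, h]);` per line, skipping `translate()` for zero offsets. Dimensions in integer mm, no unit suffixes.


cube([44, 59, 1991]);
translate([357, 0, 0]) cube([44, 59, 1991]);
translate([44, 0, 293]) cube([313, 59, 31]);
translate([44, 0, 551]) cube([313, 59, 31]);
translate([44, 0, 809]) cube([313, 59, 31]);
translate([44, 0, 1067]) cube([313, 59, 31]);
translate([44, 0, 1325]) cube([313, 59, 31]);
translate([44, 0, 1583]) cube([313, 59, 31]);
translate([44, 0, 1841]) cube([313, 59, 31]);


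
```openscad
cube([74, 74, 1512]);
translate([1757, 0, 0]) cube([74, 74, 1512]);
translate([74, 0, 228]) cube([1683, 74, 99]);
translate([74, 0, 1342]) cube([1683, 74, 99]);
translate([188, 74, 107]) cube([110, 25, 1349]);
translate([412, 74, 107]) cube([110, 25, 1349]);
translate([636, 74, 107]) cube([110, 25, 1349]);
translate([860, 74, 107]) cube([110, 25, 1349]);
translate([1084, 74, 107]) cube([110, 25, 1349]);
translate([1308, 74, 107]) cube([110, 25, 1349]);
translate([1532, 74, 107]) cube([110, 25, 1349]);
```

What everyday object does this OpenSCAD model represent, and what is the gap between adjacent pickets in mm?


A fence section. The picket gap is 114 mm.

Two posts, two rails, 7 pickets — a fence section. Span 1683 mm holds 7 pickets of 110 mm with 8 equal gaps: ⌊(1683 − 7·110) / 8⌋ = 114 mm.


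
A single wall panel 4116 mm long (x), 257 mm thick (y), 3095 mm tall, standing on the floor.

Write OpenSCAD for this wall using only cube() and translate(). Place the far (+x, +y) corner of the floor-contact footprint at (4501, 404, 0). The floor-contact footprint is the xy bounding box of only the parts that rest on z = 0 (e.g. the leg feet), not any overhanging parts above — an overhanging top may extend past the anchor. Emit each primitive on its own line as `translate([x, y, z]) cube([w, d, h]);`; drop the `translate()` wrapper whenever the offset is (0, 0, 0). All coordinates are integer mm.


translate([385, 147, 0]) cube([4116, 257, 3095]);


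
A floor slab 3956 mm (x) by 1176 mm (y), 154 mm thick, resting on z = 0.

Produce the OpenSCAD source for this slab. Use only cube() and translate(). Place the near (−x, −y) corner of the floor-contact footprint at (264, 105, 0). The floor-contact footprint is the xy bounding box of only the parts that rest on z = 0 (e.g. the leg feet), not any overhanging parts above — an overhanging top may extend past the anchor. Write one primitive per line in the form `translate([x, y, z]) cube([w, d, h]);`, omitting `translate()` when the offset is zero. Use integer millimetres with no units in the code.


translate([264, 105, 0]) cube([3956, 1176, 154]);


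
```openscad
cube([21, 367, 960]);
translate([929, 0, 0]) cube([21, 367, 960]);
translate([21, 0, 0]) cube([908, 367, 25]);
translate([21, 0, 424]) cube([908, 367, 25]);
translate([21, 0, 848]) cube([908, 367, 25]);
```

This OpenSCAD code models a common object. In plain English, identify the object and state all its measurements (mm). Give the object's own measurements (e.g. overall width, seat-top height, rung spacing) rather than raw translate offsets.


An open bookshelf. Two side panels, each 21 mm thick, 367 mm deep and 960 mm tall, stand 950 mm apart (outside-to-outside). Between them sit 3 shelves, each 25 mm thick and 367 mm deep, spanning the full gap between the sides. The bottom shelf rests on the floor (its underside at z = 0) and the clear gap between one shelf's top and the next shelf's underside is 399 mm.


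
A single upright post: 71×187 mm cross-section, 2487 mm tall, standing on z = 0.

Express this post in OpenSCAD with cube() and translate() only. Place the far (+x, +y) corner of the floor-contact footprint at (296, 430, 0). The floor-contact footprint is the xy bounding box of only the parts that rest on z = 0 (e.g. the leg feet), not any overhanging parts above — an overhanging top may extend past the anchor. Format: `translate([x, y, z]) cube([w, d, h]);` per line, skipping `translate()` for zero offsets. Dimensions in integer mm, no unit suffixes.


translate([225, 243, 0]) cube([71, 187, 2487]);


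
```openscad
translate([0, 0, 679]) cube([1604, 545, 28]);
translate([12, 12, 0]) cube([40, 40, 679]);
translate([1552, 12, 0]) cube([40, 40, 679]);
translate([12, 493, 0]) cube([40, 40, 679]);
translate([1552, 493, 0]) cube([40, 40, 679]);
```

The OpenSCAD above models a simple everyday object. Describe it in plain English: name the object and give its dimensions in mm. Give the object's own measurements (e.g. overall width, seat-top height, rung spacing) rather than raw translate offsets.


A table: top 1604 mm (x) × 545 mm (y), 28 mm thick, upper face at z = 707 mm, on four 40×40 mm square legs, each inset 12 mm from the nearest pair of top edges from z = 0 to the bottom of the top.
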